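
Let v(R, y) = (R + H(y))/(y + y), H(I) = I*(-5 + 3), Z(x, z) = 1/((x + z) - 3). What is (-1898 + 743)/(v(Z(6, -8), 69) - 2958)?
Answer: 113850/291673 ≈ 0.39033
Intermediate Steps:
Z(x, z) = 1/(-3 + x + z)
H(I) = -2*I (H(I) = I*(-2) = -2*I)
v(R, y) = (R - 2*y)/(2*y) (v(R, y) = (R - 2*y)/(y + y) = (R - 2*y)/((2*y)) = (R - 2*y)*(1/(2*y)) = (R - 2*y)/(2*y))
(-1898 + 743)/(v(Z(6, -8), 69) - 2958) = (-1898 + 743)/((1/(2*(-3 + 6 - 8)) - 1*69)/69 - 2958) = -1155/(((1/2)/(-5) - 69)/69 - 2958) = -1155/(((1/2)*(-1/5) - 69)/69 - 2958) = -1155/((-1/10 - 69)/69 - 2958) = -1155/((1/69)*(-691/10) - 2958) = -1155/(-691/690 - 2958) = -1155/(-2041711/690) = -1155*(-690/2041711) = 113850/291673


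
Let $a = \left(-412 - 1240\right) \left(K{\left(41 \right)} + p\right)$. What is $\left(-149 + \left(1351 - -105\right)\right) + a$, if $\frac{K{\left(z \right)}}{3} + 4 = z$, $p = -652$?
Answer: $895039$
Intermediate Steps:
$K{\left(z \right)} = -12 + 3 z$
$a = 893732$ ($a = \left(-412 - 1240\right) \left(\left(-12 + 3 \cdot 41\right) - 652\right) = - 1652 \left(\left(-12 + 123\right) - 652\right) = - 1652 \left(111 - 652\right) = \left(-1652\right) \left(-541\right) = 893732$)
$\left(-149 + \left(1351 - -105\right)\right) + a = \left(-149 + \left(1351 - -105\right)\right) + 893732 = \left(-149 + \left(1351 + 105\right)\right) + 893732 = \left(-149 + 1456\right) + 893732 = 1307 + 893732 = 895039$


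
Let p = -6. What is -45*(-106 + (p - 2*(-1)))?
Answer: 4950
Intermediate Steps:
-45*(-106 + (p - 2*(-1))) = -45*(-106 + (-6 - 2*(-1))) = -45*(-106 + (-6 + 2)) = -45*(-106 - 4) = -45*(-110) = 4950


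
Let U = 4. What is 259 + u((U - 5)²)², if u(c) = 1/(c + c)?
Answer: 1037/4 ≈ 259.25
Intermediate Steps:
u(c) = 1/(2*c)
259 + u((U - 5)²)² = 259 + (1/(2*((4 - 5)²)))² = 259 + (1/(2*((-1)²)))² = 259 + ((½)/1)² = 259 + ((½)*1)² = 259 + (½)² = 259 + ¼ = 1037/4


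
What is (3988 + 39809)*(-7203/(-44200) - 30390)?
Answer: -4525344555093/3400 ≈ -1.3310e+9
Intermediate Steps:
(3988 + 39809)*(-7203/(-44200) - 30390) = 43797*(-7203*(-1/44200) - 30390) = 43797*(7203/44200 - 30390) = 43797*(-1343230797/44200) = -4525344555093/3400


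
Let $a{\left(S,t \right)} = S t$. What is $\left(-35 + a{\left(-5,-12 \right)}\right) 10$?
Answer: $250$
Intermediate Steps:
$\left(-35 + a{\left(-5,-12 \right)}\right) 10 = \left(-35 - -60\right) 10 = \left(-35 + 60\right) 10 = 25 \cdot 10 = 250$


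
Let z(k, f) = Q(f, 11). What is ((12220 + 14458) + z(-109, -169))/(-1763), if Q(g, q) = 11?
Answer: -26689/1763 ≈ -15.138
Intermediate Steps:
z(k, f) = 11
((12220 + 14458) + z(-109, -169))/(-1763) = ((12220 + 14458) + 11)/(-1763) = (26678 + 11)*(-1/1763) = 26689*(-1/1763) = -26689/1763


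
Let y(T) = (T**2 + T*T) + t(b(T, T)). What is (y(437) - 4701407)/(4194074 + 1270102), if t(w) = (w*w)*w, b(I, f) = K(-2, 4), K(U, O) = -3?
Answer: -179979/227674 ≈ -0.79051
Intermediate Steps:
b(I, f) = -3
t(w) = w**3 (t(w) = w**2*w = w**3)
y(T) = -27 + 2*T**2 (y(T) = (T**2 + T*T) + (-3)**3 = (T**2 + T**2) - 27 = 2*T**2 - 27 = -27 + 2*T**2)
(y(437) - 4701407)/(4194074 + 1270102) = ((-27 + 2*437**2) - 4701407)/(4194074 + 1270102) = ((-27 + 2*190969) - 4701407)/5464176 = ((-27 + 381938) - 4701407)*(1/5464176) = (381911 - 4701407)*(1/5464176) = -4319496*1/5464176 = -179979/227674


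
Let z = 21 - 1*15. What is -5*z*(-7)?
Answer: 210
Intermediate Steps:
z = 6 (z = 21 - 15 = 6)
-5*z*(-7) = -5*6*(-7) = -30*(-7) = 210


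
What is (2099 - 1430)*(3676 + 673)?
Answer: 2909481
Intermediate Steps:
(2099 - 1430)*(3676 + 673) = 669*4349 = 2909481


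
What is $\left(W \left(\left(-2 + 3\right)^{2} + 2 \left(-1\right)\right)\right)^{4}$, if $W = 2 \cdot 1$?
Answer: $16$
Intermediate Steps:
$W = 2$
$\left(W \left(\left(-2 + 3\right)^{2} + 2 \left(-1\right)\right)\right)^{4} = \left(2 \left(\left(-2 + 3\right)^{2} + 2 \left(-1\right)\right)\right)^{4} = \left(2 \left(1^{2} - 2\right)\right)^{4} = \left(2 \left(1 - 2\right)\right)^{4} = \left(2 \left(-1\right)\right)^{4} = \left(-2\right)^{4} = 16$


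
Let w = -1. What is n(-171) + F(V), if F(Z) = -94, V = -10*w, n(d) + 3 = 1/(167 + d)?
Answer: -389/4 ≈ -97.250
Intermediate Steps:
n(d) = -3 + 1/(167 + d)
V = 10 (V = -10*(-1) = 10)
n(-171) + F(V) = (-500 - 3*(-171))/(167 - 171) - 94 = (-500 + 513)/(-4) - 94 = -¼*13 - 94 = -13/4 - 94 = -389/4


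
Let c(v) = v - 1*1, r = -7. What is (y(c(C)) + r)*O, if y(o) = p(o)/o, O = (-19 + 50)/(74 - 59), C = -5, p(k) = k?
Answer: -62/5 ≈ -12.400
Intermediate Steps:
c(v) = -1 + v (c(v) = v - 1 = -1 + v)
O = 31/15 ≈ 2.0667
y(o) = 1 (y(o) = o/o = 1)
(y(c(C)) + r)*O = (1 - 7)*(31/15) = -6*31/15 = -62/5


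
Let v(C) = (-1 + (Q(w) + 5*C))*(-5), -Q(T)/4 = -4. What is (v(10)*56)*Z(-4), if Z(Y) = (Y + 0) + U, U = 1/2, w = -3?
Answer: 63700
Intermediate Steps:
U = ½ ≈ 0.50000
Q(T) = 16 (Q(T) = -4*(-4) = 16)
Z(Y) = ½ + Y (Z(Y) = (Y + 0) + ½ = Y + ½ = ½ + Y)
v(C) = -75 - 25*C (v(C) = (-1 + (16 + 5*C))*(-5) = (15 + 5*C)*(-5) = -75 - 25*C)
(v(10)*56)*Z(-4) = ((-75 - 25*10)*56)*(½ - 4) = ((-75 - 250)*56)*(-7/2) = -325*56*(-7/2) = -18200*(-7/2) = 63700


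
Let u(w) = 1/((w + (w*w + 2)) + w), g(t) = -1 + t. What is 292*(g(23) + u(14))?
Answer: 726058/113 ≈ 6425.3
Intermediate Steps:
u(w) = 1/(2 + w² + 2*w) (u(w) = 1/((w + (w² + 2)) + w) = 1/((w + (2 + w²)) + w) = 1/((2 + w + w²) + w) = 1/(2 + w² + 2*w))
292*(g(23) + u(14)) = 292*((-1 + 23) + 1/(2 + 14² + 2*14)) = 292*(22 + 1/(2 + 196 + 28)) = 292*(22 + 1/226) = 292*(4973/226) = 726058/113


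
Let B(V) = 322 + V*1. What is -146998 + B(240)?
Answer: -146436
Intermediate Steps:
B(V) = 322 + V
-146998 + B(240) = -146998 + (322 + 240) = -146998 + 562 = -146436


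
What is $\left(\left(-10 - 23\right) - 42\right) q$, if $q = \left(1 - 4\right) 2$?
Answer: $450$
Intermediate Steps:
$q = -6$ ($q = \left(-3\right) 2 = -6$)
$\left(\left(-10 - 23\right) - 42\right) q = \left(\left(-10 - 23\right) - 42\right) \left(-6\right) = \left(-33 - 42\right) \left(-6\right) = \left(-75\right) \left(-6\right) = 450$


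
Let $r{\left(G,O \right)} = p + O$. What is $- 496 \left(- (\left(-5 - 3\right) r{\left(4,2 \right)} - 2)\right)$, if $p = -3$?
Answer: $2976$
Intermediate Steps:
$r{\left(G,O \right)} = -3 + O$
$- 496 \left(- (\left(-5 - 3\right) r{\left(4,2 \right)} - 2)\right) = - 496 \left(- (\left(-5 - 3\right) \left(-3 + 2\right) - 2)\right) = - 496 \left(- (\left(-8\right) \left(-1\right) - 2)\right) = - 496 \left(- (8 - 2)\right) = - 496 \left(\left(-1\right) 6\right) = \left(-496\right) \left(-6\right) = 2976$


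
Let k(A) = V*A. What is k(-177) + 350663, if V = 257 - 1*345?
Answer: 366239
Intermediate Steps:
V = -88 (V = 257 - 345 = -88)
k(A) = -88*A
k(-177) + 350663 = -88*(-177) + 350663 = 15576 + 350663 = 366239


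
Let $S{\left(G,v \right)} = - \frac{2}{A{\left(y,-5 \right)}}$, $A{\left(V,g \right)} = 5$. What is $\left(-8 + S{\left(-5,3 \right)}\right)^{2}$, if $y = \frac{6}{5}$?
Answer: $\frac{1764}{25} \approx 70.56$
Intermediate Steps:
$y = \frac{6}{5}$ ($y = 6 \cdot \frac{1}{5} = \frac{6}{5} \approx 1.2$)
$S{\left(G,v \right)} = - \frac{2}{5}$
$\left(-8 + S{\left(-5,3 \right)}\right)^{2} = \left(-8 - \frac{2}{5}\right)^{2} = \left(- \frac{42}{5}\right)^{2} = \frac{1764}{25}$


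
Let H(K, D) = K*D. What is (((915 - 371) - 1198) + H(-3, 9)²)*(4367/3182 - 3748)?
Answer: -894132675/3182 ≈ -2.8100e+5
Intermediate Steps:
H(K, D) = D*K
(((915 - 371) - 1198) + H(-3, 9)²)*(4367/3182 - 3748) = (((915 - 371) - 1198) + (9*(-3))²)*(4367/3182 - 3748) = ((544 - 1198) + (-27)²)*(4367*(1/3182) - 3748) = (-654 + 729)*(4367/3182 - 3748) = 75*(-11921769/3182) = -894132675/3182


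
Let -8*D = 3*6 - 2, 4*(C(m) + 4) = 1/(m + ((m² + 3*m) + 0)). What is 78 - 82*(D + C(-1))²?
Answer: -212873/72 ≈ -2956.6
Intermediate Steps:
C(m) = -4 + 1/(4*(m² + 4*m)) (C(m) = -4 + 1/(4*(m + ((m² + 3*m) + 0))) = -4 + 1/(4*(m + (m² + 3*m))) = -4 + 1/(4*(m² + 4*m)))
D = -2 (D = -(3*6 - 2)/8 = -(18 - 2)/8 = -⅛*16 = -2)
78 - 82*(D + C(-1))² = 78 - 82*(-2 + (¼)*(1 - 64*(-1) - 16*(-1)²)/(-1*(4 - 1)))² = 78 - 82*(-2 + (¼)*(-1)*(1 + 64 - 16*1)/3)² = 78 - 82*(-2 + (¼)*(-1)*(⅓)*(1 + 64 - 16))² = 78 - 82*(-2 + (¼)*(-1)*(⅓)*49)² = 78 - 82*(-2 - 49/12)² = 78 - 82*(-73/12)² = 78 - 82*5329/144 = 78 - 218489/72 = -212873/72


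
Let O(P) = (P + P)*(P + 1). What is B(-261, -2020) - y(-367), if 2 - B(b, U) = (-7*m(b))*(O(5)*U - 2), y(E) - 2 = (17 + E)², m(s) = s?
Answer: 221313554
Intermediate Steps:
y(E) = 2 + (17 + E)²
O(P) = 2*P*(1 + P) (O(P) = (2*P)*(1 + P) = 2*P*(1 + P))
B(b, U) = 2 + 7*b*(-2 + 60*U) (B(b, U) = 2 - (-7*b)*((2*5*(1 + 5))*U - 2) = 2 - (-7*b)*((2*5*6)*U - 2) = 2 - (-7*b)*(60*U - 2) = 2 - (-7*b)*(-2 + 60*U) = 2 - (-7)*b*(-2 + 60*U) = 2 + 7*b*(-2 + 60*U))
B(-261, -2020) - y(-367) = (2 - 14*(-261) + 420*(-2020)*(-261)) - (2 + (17 - 367)²) = (2 + 3654 + 221432400) - (2 + (-350)²) = 221436056 - (2 + 122500) = 221436056 - 1*122502 = 221436056 - 122502 = 221313554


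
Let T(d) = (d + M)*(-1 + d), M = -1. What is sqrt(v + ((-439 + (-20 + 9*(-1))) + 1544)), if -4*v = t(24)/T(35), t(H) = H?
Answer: 5*sqrt(49754)/34 ≈ 32.802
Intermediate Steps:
T(d) = (-1 + d)**2 (T(d) = (d - 1)*(-1 + d) = (-1 + d)*(-1 + d) = (-1 + d)**2)
v = -3/578 (v = -6/(1 + 35**2 - 2*35) = -6/(1 + 1225 - 70) = -6/1156 = -1/4*6/289 = -3/578 ≈ -0.0051903)
sqrt(v + ((-439 + (-20 + 9*(-1))) + 1544)) = sqrt(-3/578 + ((-439 + (-20 + 9*(-1))) + 1544)) = sqrt(-3/578 + ((-439 + (-20 - 9)) + 1544)) = sqrt(-3/578 + ((-439 - 29) + 1544)) = sqrt(-3/578 + (-468 + 1544)) = sqrt(-3/578 + 1076) = sqrt(621925/578) = 5*sqrt(49754)/34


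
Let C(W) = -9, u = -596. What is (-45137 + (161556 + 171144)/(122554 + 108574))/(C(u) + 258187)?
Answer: -2608022959/14918041196 ≈ -0.17482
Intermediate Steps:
(-45137 + (161556 + 171144)/(122554 + 108574))/(C(u) + 258187) = (-45137 + (161556 + 171144)/(122554 + 108574))/(-9 + 258187) = (-45137 + 332700/231128)/258178 = (-45137 + 332700*(1/231128))*(1/258178) = (-45137 + 83175/57782)*(1/258178) = -2608022959/57782*1/258178 = -2608022959/14918041196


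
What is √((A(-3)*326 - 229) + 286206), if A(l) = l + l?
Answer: √284021 ≈ 532.94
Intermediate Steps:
A(l) = 2*l
√((A(-3)*326 - 229) + 286206) = √(((2*(-3))*326 - 229) + 286206) = √((-6*326 - 229) + 286206) = √((-1956 - 229) + 286206) = √(-2185 + 286206) = √284021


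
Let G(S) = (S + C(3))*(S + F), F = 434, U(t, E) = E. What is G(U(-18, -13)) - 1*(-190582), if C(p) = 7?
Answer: 188056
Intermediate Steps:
G(S) = (7 + S)*(434 + S) (G(S) = (S + 7)*(S + 434) = (7 + S)*(434 + S))
G(U(-18, -13)) - 1*(-190582) = (3038 + (-13)² + 441*(-13)) - 1*(-190582) = (3038 + 169 - 5733) + 190582 = -2526 + 190582 = 188056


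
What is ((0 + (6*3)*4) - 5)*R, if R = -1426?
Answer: -95542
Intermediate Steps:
((0 + (6*3)*4) - 5)*R = ((0 + (6*3)*4) - 5)*(-1426) = ((0 + 18*4) - 5)*(-1426) = ((0 + 72) - 5)*(-1426) = (72 - 5)*(-1426) = 67*(-1426) = -95542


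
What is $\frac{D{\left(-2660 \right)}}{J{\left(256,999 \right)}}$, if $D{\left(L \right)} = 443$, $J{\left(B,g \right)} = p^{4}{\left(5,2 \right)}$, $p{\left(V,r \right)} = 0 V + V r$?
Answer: $\frac{443}{10000} \approx 0.0443$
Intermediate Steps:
$p{\left(V,r \right)} = V r$ ($p{\left(V,r \right)} = 0 + V r = V r$)
$J{\left(B,g \right)} = 10000$ ($J{\left(B,g \right)} = \left(5 \cdot 2\right)^{4} = 10^{4} = 10000$)
$\frac{D{\left(-2660 \right)}}{J{\left(256,999 \right)}} = \frac{443}{10000}$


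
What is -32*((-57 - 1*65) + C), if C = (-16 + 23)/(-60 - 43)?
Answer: 402336/103 ≈ 3906.2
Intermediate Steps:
C = -7/103 (C = 7/(-103) = 7*(-1/103) = -7/103 ≈ -0.067961)
-32*((-57 - 1*65) + C) = -32*((-57 - 1*65) - 7/103) = -32*((-57 - 65) - 7/103) = -32*(-122 - 7/103) = -32*(-12573/103) = 402336/103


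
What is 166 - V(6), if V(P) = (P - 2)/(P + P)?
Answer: 497/3 ≈ 165.67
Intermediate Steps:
V(P) = (-2 + P)/(2*P) (V(P) = (-2 + P)/((2*P)) = (-2 + P)*(1/(2*P)) = (-2 + P)/(2*P))
166 - V(6) = 166 - (-2 + 6)/(2*6) = 166 - 4/(2*6) = 166 - 1*⅓ = 166 - ⅓ = 497/3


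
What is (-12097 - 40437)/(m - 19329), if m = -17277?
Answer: 26267/18303 ≈ 1.4351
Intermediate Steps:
(-12097 - 40437)/(m - 19329) = (-12097 - 40437)/(-17277 - 19329) = -52534/(-36606) = -52534*(-1/36606) = 26267/18303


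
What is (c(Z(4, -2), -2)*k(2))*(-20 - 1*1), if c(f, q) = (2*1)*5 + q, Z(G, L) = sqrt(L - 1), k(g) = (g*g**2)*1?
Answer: -1344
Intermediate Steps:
k(g) = g**3 (k(g) = g**3*1 = g**3)
Z(G, L) = sqrt(-1 + L)
c(f, q) = 10 + q (c(f, q) = 2*5 + q = 10 + q)
(c(Z(4, -2), -2)*k(2))*(-20 - 1*1) = ((10 - 2)*2**3)*(-20 - 1*1) = (8*8)*(-20 - 1) = 64*(-21) = -1344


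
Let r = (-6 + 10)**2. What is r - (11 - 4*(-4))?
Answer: -11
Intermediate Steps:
r = 16 (r = 4**2 = 16)
r - (11 - 4*(-4)) = 16 - (11 - 4*(-4)) = 16 - (11 + 16) = 16 - 1*27 = 16 - 27 = -11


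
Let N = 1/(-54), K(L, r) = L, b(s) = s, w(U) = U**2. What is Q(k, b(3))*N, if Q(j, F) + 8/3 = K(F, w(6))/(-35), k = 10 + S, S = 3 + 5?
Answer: 289/5670 ≈ 0.050970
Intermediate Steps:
S = 8
k = 18 (k = 10 + 8 = 18)
Q(j, F) = -8/3 - F/35 (Q(j, F) = -8/3 + F/(-35) = -8/3 + F*(-1/35) = -8/3 - F/35)
N = -1/54 ≈ -0.018519
Q(k, b(3))*N = (-8/3 - 1/35*3)*(-1/54) = (-8/3 - 3/35)*(-1/54) = -289/105*(-1/54) = 289/5670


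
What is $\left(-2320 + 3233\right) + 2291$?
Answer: $3204$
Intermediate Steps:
$\left(-2320 + 3233\right) + 2291 = 913 + 2291 = 3204$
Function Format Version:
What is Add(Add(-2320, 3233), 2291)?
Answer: 3204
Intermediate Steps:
Add(Add(-2320, 3233), 2291) = Add(913, 2291) = 3204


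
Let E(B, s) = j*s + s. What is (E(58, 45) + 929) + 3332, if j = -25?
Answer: 3181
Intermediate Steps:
E(B, s) = -24*s (E(B, s) = -25*s + s = -24*s)
(E(58, 45) + 929) + 3332 = (-24*45 + 929) + 3332 = (-1080 + 929) + 3332 = -151 + 3332 = 3181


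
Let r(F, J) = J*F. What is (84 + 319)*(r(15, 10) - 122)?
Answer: 11284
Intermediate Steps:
r(F, J) = F*J
(84 + 319)*(r(15, 10) - 122) = (84 + 319)*(15*10 - 122) = 403*(150 - 122) = 403*28 = 11284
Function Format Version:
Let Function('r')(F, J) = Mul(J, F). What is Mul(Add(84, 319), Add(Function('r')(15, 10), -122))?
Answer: 11284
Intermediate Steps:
Function('r')(F, J) = Mul(F, J)
Mul(Add(84, 319), Add(Function('r')(15, 10), -122)) = Mul(Add(84, 319), Add(Mul(15, 10), -122)) = Mul(403, Add(150, -122)) = Mul(403, 28) = 11284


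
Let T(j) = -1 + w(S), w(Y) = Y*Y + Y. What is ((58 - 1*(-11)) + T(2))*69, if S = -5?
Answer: 6072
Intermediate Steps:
w(Y) = Y + Y² (w(Y) = Y² + Y = Y + Y²)
T(j) = 19 (T(j) = -1 - 5*(1 - 5) = -1 - 5*(-4) = -1 + 20 = 19)
((58 - 1*(-11)) + T(2))*69 = ((58 - 1*(-11)) + 19)*69 = ((58 + 11) + 19)*69 = (69 + 19)*69 = 88*69 = 6072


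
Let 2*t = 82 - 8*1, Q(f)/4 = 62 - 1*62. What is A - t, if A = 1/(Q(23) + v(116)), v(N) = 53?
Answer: -1960/53 ≈ -36.981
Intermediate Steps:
Q(f) = 0 (Q(f) = 4*(62 - 1*62) = 4*(62 - 62) = 4*0 = 0)
A = 1/53 (A = 1/(0 + 53) = 1/53 ≈ 0.018868)
t = 37 (t = (82 - 8*1)/2 = (82 - 8)/2 = (½)*74 = 37)
A - t = 1/53 - 1*37 = 1/53 - 37 = -1960/53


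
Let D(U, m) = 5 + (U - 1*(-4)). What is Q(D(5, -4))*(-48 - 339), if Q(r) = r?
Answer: -5418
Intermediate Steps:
D(U, m) = 9 + U (D(U, m) = 5 + (U + 4) = 5 + (4 + U) = 9 + U)
Q(D(5, -4))*(-48 - 339) = (9 + 5)*(-48 - 339) = 14*(-387) = -5418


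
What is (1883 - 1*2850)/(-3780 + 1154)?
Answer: 967/2626 ≈ 0.36824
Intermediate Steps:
(1883 - 1*2850)/(-3780 + 1154) = (1883 - 2850)/(-2626) = -967*(-1/2626) = 967/2626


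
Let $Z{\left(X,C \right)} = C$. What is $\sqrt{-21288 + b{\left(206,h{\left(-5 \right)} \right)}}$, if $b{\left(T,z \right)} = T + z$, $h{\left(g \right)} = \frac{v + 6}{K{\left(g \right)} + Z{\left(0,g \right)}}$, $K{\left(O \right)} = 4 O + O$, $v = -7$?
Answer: $\frac{i \sqrt{18973770}}{30} \approx 145.2 i$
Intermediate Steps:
$K{\left(O \right)} = 5 O$
$h{\left(g \right)} = - \frac{1}{6 g}$ ($h{\left(g \right)} = \frac{-7 + 6}{5 g + g} = - \frac{1}{6 g}$)
$\sqrt{-21288 + b{\left(206,h{\left(-5 \right)} \right)}} = \sqrt{-21288 + \left(206 - \frac{1}{6 \left(-5\right)}\right)} = \sqrt{-21288 + \left(206 - - \frac{1}{30}\right)} = \sqrt{-21288 + \left(206 + \frac{1}{30}\right)} = \sqrt{-21288 + \frac{6181}{30}} = \sqrt{- \frac{632459}{30}} = \frac{i \sqrt{18973770}}{30}$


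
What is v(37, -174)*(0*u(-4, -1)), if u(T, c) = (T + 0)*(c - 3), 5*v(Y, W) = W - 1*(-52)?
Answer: 0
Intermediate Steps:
v(Y, W) = 52/5 + W/5 (v(Y, W) = (W - 1*(-52))/5 = (W + 52)/5 = (52 + W)/5 = 52/5 + W/5)
u(T, c) = T*(-3 + c)
v(37, -174)*(0*u(-4, -1)) = (52/5 + (1/5)*(-174))*(0*(-4*(-3 - 1))) = (52/5 - 174/5)*(0*(-4*(-4))) = -0*16 = -122/5*0 = 0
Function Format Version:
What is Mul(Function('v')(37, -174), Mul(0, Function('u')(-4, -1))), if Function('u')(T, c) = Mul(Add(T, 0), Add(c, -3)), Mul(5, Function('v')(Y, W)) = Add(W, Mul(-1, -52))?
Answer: 0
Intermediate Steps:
Function('v')(Y, W) = Add(Rational(52, 5), Mul(Rational(1, 5), W)) (Function('v')(Y, W) = Mul(Rational(1, 5), Add(W, Mul(-1, -52))) = Mul(Rational(1, 5), Add(W, 52)) = Mul(Rational(1, 5), Add(52, W)) = Add(Rational(52, 5), Mul(Rational(1, 5), W)))
Function('u')(T, c) = Mul(T, Add(-3, c))
Mul(Function('v')(37, -174), Mul(0, Function('u')(-4, -1))) = Mul(Add(Rational(52, 5), Mul(Rational(1, 5), -174)), Mul(0, Mul(-4, Add(-3, -1)))) = Mul(Add(Rational(52, 5), Rational(-174, 5)), Mul(0, Mul(-4, -4))) = Mul(Rational(-122, 5), Mul(0, 16)) = Mul(Rational(-122, 5), 0) = 0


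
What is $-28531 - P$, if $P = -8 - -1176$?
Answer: $-29699$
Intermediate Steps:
$P = 1168$ ($P = -8 + 1176 = 1168$)
$-28531 - P = -28531 - 1168 = -29699$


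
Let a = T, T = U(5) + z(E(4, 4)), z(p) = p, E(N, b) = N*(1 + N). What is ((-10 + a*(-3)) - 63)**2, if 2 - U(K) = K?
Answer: 15376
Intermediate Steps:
U(K) = 2 - K
T = 17 (T = (2 - 1*5) + 4*(1 + 4) = (2 - 5) + 4*5 = -3 + 20 = 17)
a = 17
((-10 + a*(-3)) - 63)**2 = ((-10 + 17*(-3)) - 63)**2 = ((-10 - 51) - 63)**2 = (-61 - 63)**2 = (-124)**2 = 15376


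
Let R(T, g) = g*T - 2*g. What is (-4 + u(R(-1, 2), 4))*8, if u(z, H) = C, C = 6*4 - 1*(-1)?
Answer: 168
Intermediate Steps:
C = 25 (C = 24 + 1 = 25)
R(T, g) = -2*g + T*g (R(T, g) = T*g - 2*g = -2*g + T*g)
u(z, H) = 25
(-4 + u(R(-1, 2), 4))*8 = (-4 + 25)*8 = 21*8 = 168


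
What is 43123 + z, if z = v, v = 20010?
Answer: 63133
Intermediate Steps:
z = 20010
43123 + z = 43123 + 20010 = 63133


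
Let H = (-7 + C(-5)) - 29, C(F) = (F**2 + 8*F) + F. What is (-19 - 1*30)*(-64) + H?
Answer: 3080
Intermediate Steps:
C(F) = F**2 + 9*F
H = -56 (H = (-7 - 5*(9 - 5)) - 29 = (-7 - 5*4) - 29 = (-7 - 20) - 29 = -27 - 29 = -56)
(-19 - 1*30)*(-64) + H = (-19 - 1*30)*(-64) - 56 = (-19 - 30)*(-64) - 56 = -49*(-64) - 56 = 3136 - 56 = 3080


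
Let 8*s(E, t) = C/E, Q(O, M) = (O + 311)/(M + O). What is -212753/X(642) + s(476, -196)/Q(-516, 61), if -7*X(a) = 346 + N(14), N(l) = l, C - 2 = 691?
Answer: 4152492953/1003680 ≈ 4137.3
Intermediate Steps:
C = 693 (C = 2 + 691 = 693)
Q(O, M) = (311 + O)/(M + O)
s(E, t) = 693/(8*E) (s(E, t) = (693/E)/8 = 693/(8*E))
X(a) = -360/7 (X(a) = -(346 + 14)/7 = -1/7*360 = -360/7)
-212753/X(642) + s(476, -196)/Q(-516, 61) = -212753/(-360/7) + ((693/8)/476)/(((311 - 516)/(61 - 516))) = -212753*(-7/360) + ((693/8)*(1/476))/((-205/(-455))) = 1489271/360 + 99/(544*((-1/455*(-205)))) = 1489271/360 + 99/(544*(41/91)) = 1489271/360 + (99/544)*(91/41) = 1489271/360 + 9009/22304 = 4152492953/1003680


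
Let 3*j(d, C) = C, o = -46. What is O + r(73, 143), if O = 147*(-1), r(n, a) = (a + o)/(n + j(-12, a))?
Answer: -52923/362 ≈ -146.20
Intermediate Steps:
j(d, C) = C/3
r(n, a) = (-46 + a)/(n + a/3) (r(n, a) = (a - 46)/(n + a/3) = (-46 + a)/(n + a/3))
O = -147
O + r(73, 143) = -147 + 3*(-46 + 143)/(143 + 3*73) = -147 + 3*97/(143 + 219) = -147 + 3*97/362 = -147 + 3*(1/362)*97 = -147 + 291/362 = -52923/362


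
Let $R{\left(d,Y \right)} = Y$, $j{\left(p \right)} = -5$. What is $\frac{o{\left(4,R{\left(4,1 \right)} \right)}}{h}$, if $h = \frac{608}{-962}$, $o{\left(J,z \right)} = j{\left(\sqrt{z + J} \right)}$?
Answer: $\frac{2405}{304} \approx 7.9112$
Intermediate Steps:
$o{\left(J,z \right)} = -5$
$h = - \frac{304}{481}$ ($h = 608 \left(- \frac{1}{962}\right) = - \frac{304}{481} \approx -0.63202$)
$\frac{o{\left(4,R{\left(4,1 \right)} \right)}}{h} = - \frac{5}{- \frac{304}{481}} = \left(-5\right) \left(- \frac{481}{304}\right) = \frac{2405}{304}$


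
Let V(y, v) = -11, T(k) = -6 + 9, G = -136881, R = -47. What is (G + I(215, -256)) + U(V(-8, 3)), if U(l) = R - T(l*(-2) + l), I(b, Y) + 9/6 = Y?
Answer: -274377/2 ≈ -1.3719e+5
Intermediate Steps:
I(b, Y) = -3/2 + Y
T(k) = 3
U(l) = -50 (U(l) = -47 - 1*3 = -47 - 3 = -50)
(G + I(215, -256)) + U(V(-8, 3)) = (-136881 + (-3/2 - 256)) - 50 = (-136881 - 515/2) - 50 = -274277/2 - 50 = -274377/2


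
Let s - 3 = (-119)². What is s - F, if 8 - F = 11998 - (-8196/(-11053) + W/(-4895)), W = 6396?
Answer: 1415077968558/54104435 ≈ 26155.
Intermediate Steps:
s = 14164 (s = 3 + (-119)² = 3 + 14161 = 14164)
F = -648742751218/54104435 (F = 8 - (11998 - (-8196/(-11053) + 6396/(-4895))) = 8 - (11998 - (-8196*(-1/11053) + 6396*(-1/4895))) = 8 - (11998 - (8196/11053 - 6396/4895)) = 8 - (11998 - 1*(-30575568/54104435)) = 8 - (11998 + 30575568/54104435) = 8 - 1*649175586698/54104435 = 8 - 649175586698/54104435 = -648742751218/54104435 ≈ -11991.)
s - F = 14164 - 1*(-648742751218/54104435) = 14164 + 648742751218/54104435 = 1415077968558/54104435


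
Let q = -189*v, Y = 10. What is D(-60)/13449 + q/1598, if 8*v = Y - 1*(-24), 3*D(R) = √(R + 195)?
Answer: -189/376 + √15/13449 ≈ -0.50237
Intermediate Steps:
D(R) = √(195 + R)/3 (D(R) = √(R + 195)/3 = √(195 + R)/3)
v = 17/4 (v = (10 - 1*(-24))/8 = (10 + 24)/8 = (⅛)*34 = 17/4 ≈ 4.2500)
q = -3213/4 (q = -189*17/4 = -3213/4 ≈ -803.25)
D(-60)/13449 + q/1598 = (√(195 - 60)/3)/13449 - 3213/4/1598 = (√135/3)*(1/13449) - 3213/4*1/1598 = ((3*√15)/3)*(1/13449) - 189/376 = √15*(1/13449) - 189/376 = √15/13449 - 189/376 = -189/376 + √15/13449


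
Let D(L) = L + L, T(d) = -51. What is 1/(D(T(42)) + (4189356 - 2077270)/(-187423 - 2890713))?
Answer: -1539068/158040979 ≈ -0.0097384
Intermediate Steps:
D(L) = 2*L
1/(D(T(42)) + (4189356 - 2077270)/(-187423 - 2890713)) = 1/(2*(-51) + (4189356 - 2077270)/(-187423 - 2890713)) = 1/(-102 + 2112086/(-3078136)) = 1/(-102 + 2112086*(-1/3078136)) = 1/(-102 - 1056043/1539068) = 1/(-158040979/1539068) = -1539068/158040979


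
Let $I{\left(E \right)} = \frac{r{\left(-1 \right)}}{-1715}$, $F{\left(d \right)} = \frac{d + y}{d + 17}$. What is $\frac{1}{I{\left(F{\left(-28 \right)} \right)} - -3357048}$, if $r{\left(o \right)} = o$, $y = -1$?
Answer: $\frac{1715}{5757337321} \approx 2.9788 \cdot 10^{-7}$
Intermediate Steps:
$F{\left(d \right)} = \frac{-1 + d}{17 + d}$ ($F{\left(d \right)} = \frac{d - 1}{d + 17} = \frac{-1 + d}{17 + d}$)
$I{\left(E \right)} = \frac{1}{1715}$ ($I{\left(E \right)} = - \frac{1}{-1715} = \left(-1\right) \left(- \frac{1}{1715}\right) = \frac{1}{1715}$)
$\frac{1}{I{\left(F{\left(-28 \right)} \right)} - -3357048} = \frac{1}{\frac{1}{1715} - -3357048} = \frac{1}{\frac{1}{1715} + 3357048} = \frac{1}{\frac{5757337321}{1715}} = \frac{1715}{5757337321}$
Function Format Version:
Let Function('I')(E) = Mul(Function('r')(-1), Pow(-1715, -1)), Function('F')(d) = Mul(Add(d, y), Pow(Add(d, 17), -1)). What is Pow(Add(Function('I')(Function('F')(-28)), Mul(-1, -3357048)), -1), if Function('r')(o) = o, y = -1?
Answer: Rational(1715, 5757337321) ≈ 2.9788e-7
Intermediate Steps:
Function('F')(d) = Mul(Pow(Add(17, d), -1), Add(-1, d)) (Function('F')(d) = Mul(Add(d, -1), Pow(Add(d, 17), -1)) = Mul(Add(-1, d), Pow(Add(17, d), -1)) = Mul(Pow(Add(17, d), -1), Add(-1, d)))
Function('I')(E) = Rational(1, 1715) (Function('I')(E) = Mul(-1, Pow(-1715, -1)) = Mul(-1, Rational(-1, 1715)) = Rational(1, 1715))
Pow(Add(Function('I')(Function('F')(-28)), Mul(-1, -3357048)), -1) = Pow(Add(Rational(1, 1715), Mul(-1, -3357048)), -1) = Pow(Add(Rational(1, 1715), 3357048), -1) = Pow(Rational(5757337321, 1715), -1) = Rational(1715, 5757337321)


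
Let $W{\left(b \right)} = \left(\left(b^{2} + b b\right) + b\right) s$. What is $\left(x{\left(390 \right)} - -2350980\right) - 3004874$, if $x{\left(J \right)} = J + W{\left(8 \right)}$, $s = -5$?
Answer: $-654184$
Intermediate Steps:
$W{\left(b \right)} = - 10 b^{2} - 5 b$ ($W{\left(b \right)} = \left(\left(b^{2} + b b\right) + b\right) \left(-5\right) = \left(\left(b^{2} + b^{2}\right) + b\right) \left(-5\right) = \left(2 b^{2} + b\right) \left(-5\right) = \left(b + 2 b^{2}\right) \left(-5\right) = - 10 b^{2} - 5 b$)
$x{\left(J \right)} = -680 + J$ ($x{\left(J \right)} = J - 40 \left(1 + 2 \cdot 8\right) = J - 40 \left(1 + 16\right) = J - 40 \cdot 17 = J - 680 = -680 + J$)
$\left(x{\left(390 \right)} - -2350980\right) - 3004874 = \left(\left(-680 + 390\right) - -2350980\right) - 3004874 = \left(-290 + 2350980\right) - 3004874 = 2350690 - 3004874 = -654184$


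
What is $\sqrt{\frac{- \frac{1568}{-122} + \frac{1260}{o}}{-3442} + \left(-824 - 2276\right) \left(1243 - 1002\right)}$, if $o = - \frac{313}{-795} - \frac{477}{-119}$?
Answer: $\frac{i \sqrt{357018702343814706611619197}}{21860298611} \approx 864.35 i$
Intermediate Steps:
$o = \frac{416462}{94605}$ ($o = \left(-313\right) \left(- \frac{1}{795}\right) - - \frac{477}{119} = \frac{313}{795} + \frac{477}{119} = \frac{416462}{94605} \approx 4.4021$)
$\sqrt{\frac{- \frac{1568}{-122} + \frac{1260}{o}}{-3442} + \left(-824 - 2276\right) \left(1243 - 1002\right)} = \sqrt{\frac{- \frac{1568}{-122} + \frac{1260}{\frac{416462}{94605}}}{-3442} + \left(-824 - 2276\right) \left(1243 - 1002\right)} = \sqrt{\left(\left(-1568\right) \left(- \frac{1}{122}\right) + 1260 \cdot \frac{94605}{416462}\right) \left(- \frac{1}{3442}\right) - 747100} = \sqrt{\left(\frac{784}{61} + \frac{59601150}{208231}\right) \left(- \frac{1}{3442}\right) - 747100} = \sqrt{\frac{3798923254}{12702091} \left(- \frac{1}{3442}\right) - 747100} = \sqrt{- \frac{1899461627}{21860298611} - 747100} = \sqrt{- \frac{16331830991739727}{21860298611}} = \frac{i \sqrt{357018702343814706611619197}}{21860298611}$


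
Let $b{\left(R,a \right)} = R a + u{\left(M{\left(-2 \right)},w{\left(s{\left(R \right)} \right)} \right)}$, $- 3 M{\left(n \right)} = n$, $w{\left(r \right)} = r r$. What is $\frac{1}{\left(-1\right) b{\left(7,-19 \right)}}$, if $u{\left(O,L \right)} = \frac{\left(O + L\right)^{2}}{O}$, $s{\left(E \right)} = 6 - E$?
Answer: $\frac{6}{773} \approx 0.007762$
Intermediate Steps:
$w{\left(r \right)} = r^{2}$
$M{\left(n \right)} = - \frac{n}{3}$
$u{\left(O,L \right)} = \frac{\left(L + O\right)^{2}}{O}$
$b{\left(R,a \right)} = \frac{3 \left(\frac{2}{3} + \left(6 - R\right)^{2}\right)^{2}}{2} + R a$ ($b{\left(R,a \right)} = R a + \frac{\left(\left(6 - R\right)^{2} - - \frac{2}{3}\right)^{2}}{\left(- \frac{1}{3}\right) \left(-2\right)} = R a + \frac{\left(\left(6 - R\right)^{2} + \frac{2}{3}\right)^{2}}{\frac{2}{3}} = R a + \frac{3 \left(\frac{2}{3} + \left(6 - R\right)^{2}\right)^{2}}{2} = \frac{3 \left(\frac{2}{3} + \left(6 - R\right)^{2}\right)^{2}}{2} + R a$)
$\frac{1}{\left(-1\right) b{\left(7,-19 \right)}} = \frac{1}{\left(-1\right) \left(\frac{\left(2 + 3 \left(-6 + 7\right)^{2}\right)^{2}}{6} + 7 \left(-19\right)\right)} = \frac{1}{\left(-1\right) \left(\frac{\left(2 + 3 \cdot 1^{2}\right)^{2}}{6} - 133\right)} = \frac{1}{\left(-1\right) \left(\frac{\left(2 + 3 \cdot 1\right)^{2}}{6} - 133\right)} = \frac{1}{\left(-1\right) \left(\frac{\left(2 + 3\right)^{2}}{6} - 133\right)} = \frac{1}{\left(-1\right) \left(\frac{5^{2}}{6} - 133\right)} = \frac{1}{\left(-1\right) \left(\frac{1}{6} \cdot 25 - 133\right)} = \frac{1}{\left(-1\right) \left(\frac{25}{6} - 133\right)} = \frac{1}{\left(-1\right) \left(- \frac{773}{6}\right)} = \frac{1}{\frac{773}{6}} = \frac{6}{773}$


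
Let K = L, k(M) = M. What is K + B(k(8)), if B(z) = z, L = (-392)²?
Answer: 153672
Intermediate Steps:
L = 153664
K = 153664
K + B(k(8)) = 153664 + 8 = 153672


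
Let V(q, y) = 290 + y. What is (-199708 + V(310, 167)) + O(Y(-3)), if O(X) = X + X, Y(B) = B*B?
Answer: -199233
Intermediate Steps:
Y(B) = B²
O(X) = 2*X
(-199708 + V(310, 167)) + O(Y(-3)) = (-199708 + (290 + 167)) + 2*(-3)² = (-199708 + 457) + 2*9 = -199251 + 18 = -199233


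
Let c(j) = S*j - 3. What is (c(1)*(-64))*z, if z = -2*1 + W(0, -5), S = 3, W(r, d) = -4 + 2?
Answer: 0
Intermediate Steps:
W(r, d) = -2
c(j) = -3 + 3*j (c(j) = 3*j - 3 = -3 + 3*j)
z = -4 (z = -2*1 - 2 = -2 - 2 = -4)
(c(1)*(-64))*z = ((-3 + 3*1)*(-64))*(-4) = ((-3 + 3)*(-64))*(-4) = (0*(-64))*(-4) = 0*(-4) = 0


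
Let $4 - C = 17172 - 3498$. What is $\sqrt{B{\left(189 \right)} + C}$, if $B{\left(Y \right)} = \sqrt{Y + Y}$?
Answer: $\sqrt{-13670 + 3 \sqrt{42}} \approx 116.84 i$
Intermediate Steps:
$B{\left(Y \right)} = \sqrt{2} \sqrt{Y}$ ($B{\left(Y \right)} = \sqrt{2 Y} = \sqrt{2} \sqrt{Y}$)
$C = -13670$ ($C = 4 - \left(17172 - 3498\right) = 4 - 13674 = -13670$)
$\sqrt{B{\left(189 \right)} + C} = \sqrt{\sqrt{2} \sqrt{189} - 13670} = \sqrt{\sqrt{2} \cdot 3 \sqrt{21} - 13670} = \sqrt{3 \sqrt{42} - 13670} = \sqrt{-13670 + 3 \sqrt{42}}$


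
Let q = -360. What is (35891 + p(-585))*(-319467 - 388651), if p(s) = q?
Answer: -25160140658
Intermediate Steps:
p(s) = -360
(35891 + p(-585))*(-319467 - 388651) = (35891 - 360)*(-319467 - 388651) = 35531*(-708118) = -25160140658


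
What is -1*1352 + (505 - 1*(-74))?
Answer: -773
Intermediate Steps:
-1*1352 + (505 - 1*(-74)) = -1352 + (505 + 74) = -1352 + 579 = -773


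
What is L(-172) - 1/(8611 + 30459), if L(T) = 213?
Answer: 8321909/39070 ≈ 213.00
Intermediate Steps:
L(-172) - 1/(8611 + 30459) = 213 - 1/(8611 + 30459) = 213 - 1/39070 = 8321909/39070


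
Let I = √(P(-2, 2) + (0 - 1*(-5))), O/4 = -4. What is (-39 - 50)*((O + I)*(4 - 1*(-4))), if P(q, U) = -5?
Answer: 11392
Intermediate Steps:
O = -16 (O = 4*(-4) = -16)
I = 0 (I = √(-5 + (0 - 1*(-5))) = √(-5 + (0 + 5)) = √(-5 + 5) = √0 = 0)
(-39 - 50)*((O + I)*(4 - 1*(-4))) = (-39 - 50)*((-16 + 0)*(4 - 1*(-4))) = -(-1424)*(4 + 4) = -(-1424)*8 = -89*(-128) = 11392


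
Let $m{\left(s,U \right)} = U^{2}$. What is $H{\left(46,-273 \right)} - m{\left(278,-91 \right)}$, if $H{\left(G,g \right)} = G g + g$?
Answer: $-21112$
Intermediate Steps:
$H{\left(G,g \right)} = g + G g$
$H{\left(46,-273 \right)} - m{\left(278,-91 \right)} = - 273 \left(1 + 46\right) - \left(-91\right)^{2} = \left(-273\right) 47 - 8281 = -12831 - 8281 = -21112$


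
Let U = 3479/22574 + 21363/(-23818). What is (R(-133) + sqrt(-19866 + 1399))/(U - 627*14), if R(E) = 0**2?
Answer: -134416883*I*sqrt(18467)/1180011245359 ≈ -0.01548*I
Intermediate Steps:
U = -99846385/134416883 (U = 3479*(1/22574) + 21363*(-1/23818) = 3479/22574 - 21363/23818 = -99846385/134416883 ≈ -0.74281)
R(E) = 0
(R(-133) + sqrt(-19866 + 1399))/(U - 627*14) = (0 + sqrt(-19866 + 1399))/(-99846385/134416883 - 627*14) = (0 + sqrt(-18467))/(-99846385/134416883 - 8778) = (0 + I*sqrt(18467))/(-1180011245359/134416883) = (I*sqrt(18467))*(-134416883/1180011245359) = -134416883*I*sqrt(18467)/1180011245359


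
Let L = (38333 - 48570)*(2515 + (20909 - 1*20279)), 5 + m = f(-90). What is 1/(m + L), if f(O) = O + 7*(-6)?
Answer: -1/32195502 ≈ -3.1060e-8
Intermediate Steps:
f(O) = -42 + O (f(O) = O - 42 = -42 + O)
m = -137 (m = -5 + (-42 - 90) = -5 - 132 = -137)
L = -32195365 (L = -10237*(2515 + (20909 - 20279)) = -10237*(2515 + 630) = -10237*3145 = -32195365)
1/(m + L) = 1/(-137 - 32195365) = 1/(-32195502) = -1/32195502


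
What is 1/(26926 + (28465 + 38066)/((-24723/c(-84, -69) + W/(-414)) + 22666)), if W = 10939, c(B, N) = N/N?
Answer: 862537/23197127428 ≈ 3.7183e-5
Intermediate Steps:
c(B, N) = 1
1/(26926 + (28465 + 38066)/((-24723/c(-84, -69) + W/(-414)) + 22666)) = 1/(26926 + (28465 + 38066)/((-24723/1 + 10939/(-414)) + 22666)) = 1/(26926 + 66531/((-24723*1 + 10939*(-1/414)) + 22666)) = 1/(26926 + 66531/((-24723 - 10939/414) + 22666)) = 1/(26926 + 66531/(-10246261/414 + 22666)) = 1/(26926 + 66531/(-862537/414)) = 1/(26926 + 66531*(-414/862537)) = 1/(26926 - 27543834/862537) = 1/(23197127428/862537) = 862537/23197127428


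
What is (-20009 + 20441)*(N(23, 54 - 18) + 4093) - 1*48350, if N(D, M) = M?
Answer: 1735378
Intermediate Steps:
(-20009 + 20441)*(N(23, 54 - 18) + 4093) - 1*48350 = (-20009 + 20441)*((54 - 18) + 4093) - 1*48350 = 432*(36 + 4093) - 48350 = 432*4129 - 48350 = 1783728 - 48350 = 1735378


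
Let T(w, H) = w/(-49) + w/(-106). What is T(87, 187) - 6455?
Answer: -33540755/5194 ≈ -6457.6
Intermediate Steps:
T(w, H) = -155*w/5194 (T(w, H) = w*(-1/49) + w*(-1/106) = -w/49 - w/106 = -155*w/5194)
T(87, 187) - 6455 = -155/5194*87 - 6455 = -13485/5194 - 6455 = -33540755/5194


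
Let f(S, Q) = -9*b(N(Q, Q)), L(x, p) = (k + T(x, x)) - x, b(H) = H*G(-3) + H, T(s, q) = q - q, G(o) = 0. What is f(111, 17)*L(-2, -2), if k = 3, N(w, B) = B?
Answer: -765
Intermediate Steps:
T(s, q) = 0
b(H) = H (b(H) = H*0 + H = 0 + H = H)
L(x, p) = 3 - x (L(x, p) = (3 + 0) - x = 3 - x)
f(S, Q) = -9*Q
f(111, 17)*L(-2, -2) = (-9*17)*(3 - 1*(-2)) = -153*(3 + 2) = -153*5 = -765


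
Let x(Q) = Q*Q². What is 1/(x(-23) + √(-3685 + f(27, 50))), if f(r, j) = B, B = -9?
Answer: -12167/148039583 - I*√3694/148039583 ≈ -8.2187e-5 - 4.1055e-7*I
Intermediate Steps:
f(r, j) = -9
x(Q) = Q³
1/(x(-23) + √(-3685 + f(27, 50))) = 1/((-23)³ + √(-3685 - 9)) = 1/(-12167 + √(-3694)) = 1/(-12167 + I*√3694)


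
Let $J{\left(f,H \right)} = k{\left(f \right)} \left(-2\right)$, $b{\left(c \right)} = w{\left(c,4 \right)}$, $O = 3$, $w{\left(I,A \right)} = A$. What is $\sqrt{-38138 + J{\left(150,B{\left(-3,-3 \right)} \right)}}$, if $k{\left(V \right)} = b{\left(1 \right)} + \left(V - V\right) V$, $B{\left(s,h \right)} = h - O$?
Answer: $i \sqrt{38146} \approx 195.31 i$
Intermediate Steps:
$b{\left(c \right)} = 4$
$B{\left(s,h \right)} = -3 + h$ ($B{\left(s,h \right)} = h - 3 = -3 + h$)
$k{\left(V \right)} = 4$ ($k{\left(V \right)} = 4 + \left(V - V\right) V = 4 + 0 V = 4 + 0 = 4$)
$J{\left(f,H \right)} = -8$ ($J{\left(f,H \right)} = 4 \left(-2\right) = -8$)
$\sqrt{-38138 + J{\left(150,B{\left(-3,-3 \right)} \right)}} = \sqrt{-38138 - 8} = \sqrt{-38146} = i \sqrt{38146}$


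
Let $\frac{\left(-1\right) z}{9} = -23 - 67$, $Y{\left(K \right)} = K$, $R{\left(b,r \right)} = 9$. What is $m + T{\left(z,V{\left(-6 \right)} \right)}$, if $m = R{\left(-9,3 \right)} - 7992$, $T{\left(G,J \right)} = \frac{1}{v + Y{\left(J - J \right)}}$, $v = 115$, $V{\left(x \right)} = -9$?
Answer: $- \frac{918044}{115} \approx -7983.0$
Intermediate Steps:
$z = 810$ ($z = - 9 \left(-23 - 67\right) = \left(-9\right) \left(-90\right) = 810$)
$T{\left(G,J \right)} = \frac{1}{115}$ ($T{\left(G,J \right)} = \frac{1}{115 + \left(J - J\right)} = \frac{1}{115 + 0} = \frac{1}{115}$)
$m = -7983$ ($m = 9 - 7992 = -7983$)
$m + T{\left(z,V{\left(-6 \right)} \right)} = -7983 + \frac{1}{115} = - \frac{918044}{115}$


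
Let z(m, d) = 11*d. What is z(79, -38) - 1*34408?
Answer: -34826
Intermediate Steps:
z(79, -38) - 1*34408 = 11*(-38) - 1*34408 = -418 - 34408 = -34826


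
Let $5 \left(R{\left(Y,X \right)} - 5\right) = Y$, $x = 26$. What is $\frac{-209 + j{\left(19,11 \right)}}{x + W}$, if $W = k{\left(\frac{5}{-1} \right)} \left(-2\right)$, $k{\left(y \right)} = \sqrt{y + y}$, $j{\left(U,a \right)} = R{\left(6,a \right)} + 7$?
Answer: $- \frac{12727}{1790} - \frac{979 i \sqrt{10}}{1790} \approx -7.1101 - 1.7295 i$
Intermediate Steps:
$R{\left(Y,X \right)} = 5 + \frac{Y}{5}$
$j{\left(U,a \right)} = \frac{66}{5}$ ($j{\left(U,a \right)} = \left(5 + \frac{1}{5} \cdot 6\right) + 7 = \left(5 + \frac{6}{5}\right) + 7 = \frac{31}{5} + 7 = \frac{66}{5}$)
$k{\left(y \right)} = \sqrt{2} \sqrt{y}$ ($k{\left(y \right)} = \sqrt{2 y} = \sqrt{2} \sqrt{y}$)
$W = - 2 i \sqrt{10}$ ($W = \sqrt{2} \sqrt{\frac{5}{-1}} \left(-2\right) = \sqrt{2} \sqrt{5 \left(-1\right)} \left(-2\right) = \sqrt{2} \sqrt{-5} \left(-2\right) = \sqrt{2} i \sqrt{5} \left(-2\right) = i \sqrt{10} \left(-2\right) = - 2 i \sqrt{10} \approx - 6.3246 i$)
$\frac{-209 + j{\left(19,11 \right)}}{x + W} = \frac{-209 + \frac{66}{5}}{26 - 2 i \sqrt{10}} = - \frac{979}{5 \left(26 - 2 i \sqrt{10}\right)}$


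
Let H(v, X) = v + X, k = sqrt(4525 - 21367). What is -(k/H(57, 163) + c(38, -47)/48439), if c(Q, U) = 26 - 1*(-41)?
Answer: -67/48439 - I*sqrt(16842)/220 ≈ -0.0013832 - 0.58989*I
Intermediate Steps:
k = I*sqrt(16842) (k = sqrt(-16842) = I*sqrt(16842) ≈ 129.78*I)
c(Q, U) = 67 (c(Q, U) = 26 + 41 = 67)
H(v, X) = X + v
-(k/H(57, 163) + c(38, -47)/48439) = -((I*sqrt(16842))/(163 + 57) + 67/48439) = -((I*sqrt(16842))/220 + 67*(1/48439)) = -((I*sqrt(16842))*(1/220) + 67/48439) = -(I*sqrt(16842)/220 + 67/48439) = -(67/48439 + I*sqrt(16842)/220) = -67/48439 - I*sqrt(16842)/220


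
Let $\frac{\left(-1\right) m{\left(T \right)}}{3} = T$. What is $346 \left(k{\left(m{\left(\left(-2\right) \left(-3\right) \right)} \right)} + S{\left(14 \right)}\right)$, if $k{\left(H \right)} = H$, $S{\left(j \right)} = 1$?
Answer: $-5882$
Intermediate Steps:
$m{\left(T \right)} = - 3 T$
$346 \left(k{\left(m{\left(\left(-2\right) \left(-3\right) \right)} \right)} + S{\left(14 \right)}\right) = 346 \left(- 3 \left(\left(-2\right) \left(-3\right)\right) + 1\right) = 346 \left(\left(-3\right) 6 + 1\right) = 346 \left(-18 + 1\right) = 346 \left(-17\right) = -5882$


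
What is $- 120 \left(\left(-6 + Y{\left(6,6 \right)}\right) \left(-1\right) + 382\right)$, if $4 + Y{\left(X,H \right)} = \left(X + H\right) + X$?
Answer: $-44880$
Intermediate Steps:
$Y{\left(X,H \right)} = -4 + H + 2 X$ ($Y{\left(X,H \right)} = -4 + \left(\left(X + H\right) + X\right) = -4 + \left(\left(H + X\right) + X\right) = -4 + \left(H + 2 X\right) = -4 + H + 2 X$)
$- 120 \left(\left(-6 + Y{\left(6,6 \right)}\right) \left(-1\right) + 382\right) = - 120 \left(\left(-6 + \left(-4 + 6 + 2 \cdot 6\right)\right) \left(-1\right) + 382\right) = - 120 \left(\left(-6 + \left(-4 + 6 + 12\right)\right) \left(-1\right) + 382\right) = - 120 \left(\left(-6 + 14\right) \left(-1\right) + 382\right) = - 120 \left(8 \left(-1\right) + 382\right) = - 120 \left(-8 + 382\right) = \left(-120\right) 374 = -44880$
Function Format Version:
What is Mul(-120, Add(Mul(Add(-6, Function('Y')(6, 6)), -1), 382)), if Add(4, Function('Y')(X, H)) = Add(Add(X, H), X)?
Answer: -44880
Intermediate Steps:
Function('Y')(X, H) = Add(-4, H, Mul(2, X)) (Function('Y')(X, H) = Add(-4, Add(Add(X, H), X)) = Add(-4, Add(Add(H, X), X)) = Add(-4, Add(H, Mul(2, X))) = Add(-4, H, Mul(2, X)))
Mul(-120, Add(Mul(Add(-6, Function('Y')(6, 6)), -1), 382)) = Mul(-120, Add(Mul(Add(-6, Add(-4, 6, Mul(2, 6))), -1), 382)) = Mul(-120, Add(Mul(Add(-6, Add(-4, 6, 12)), -1), 382)) = Mul(-120, Add(Mul(Add(-6, 14), -1), 382)) = Mul(-120, Add(Mul(8, -1), 382)) = Mul(-120, Add(-8, 382)) = Mul(-120, 374) = -44880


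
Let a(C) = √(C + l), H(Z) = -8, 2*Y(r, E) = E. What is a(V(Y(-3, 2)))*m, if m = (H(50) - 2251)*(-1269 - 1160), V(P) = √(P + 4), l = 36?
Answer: 5487111*√(36 + √5) ≈ 3.3930e+7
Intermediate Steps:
Y(r, E) = E/2
V(P) = √(4 + P)
m = 5487111 (m = (-8 - 2251)*(-1269 - 1160) = -2259*(-2429) = 5487111)
a(C) = √(36 + C) (a(C) = √(C + 36) = √(36 + C))
a(V(Y(-3, 2)))*m = √(36 + √(4 + (½)*2))*5487111 = √(36 + √(4 + 1))*5487111 = √(36 + √5)*5487111 = 5487111*√(36 + √5)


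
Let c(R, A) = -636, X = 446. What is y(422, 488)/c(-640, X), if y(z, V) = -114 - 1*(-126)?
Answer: -1/53 ≈ -0.018868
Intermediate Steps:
y(z, V) = 12 (y(z, V) = -114 + 126 = 12)
y(422, 488)/c(-640, X) = 12/(-636) = 12*(-1/636) = -1/53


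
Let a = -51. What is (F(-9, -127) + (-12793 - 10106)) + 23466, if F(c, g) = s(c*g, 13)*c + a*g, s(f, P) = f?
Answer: -3243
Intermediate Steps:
F(c, g) = -51*g + g*c² (F(c, g) = (c*g)*c - 51*g = g*c² - 51*g = -51*g + g*c²)
(F(-9, -127) + (-12793 - 10106)) + 23466 = (-127*(-51 + (-9)²) + (-12793 - 10106)) + 23466 = (-127*(-51 + 81) - 22899) + 23466 = (-127*30 - 22899) + 23466 = (-3810 - 22899) + 23466 = -26709 + 23466 = -3243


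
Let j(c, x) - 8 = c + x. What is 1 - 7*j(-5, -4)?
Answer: 8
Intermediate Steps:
j(c, x) = 8 + c + x (j(c, x) = 8 + (c + x) = 8 + c + x)
1 - 7*j(-5, -4) = 1 - 7*(8 - 5 - 4) = 1 - 7*(-1) = 1 + 7 = 8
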